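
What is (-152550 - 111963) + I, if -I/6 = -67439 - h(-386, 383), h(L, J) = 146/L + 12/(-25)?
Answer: 676058979/4825 ≈ 1.4012e+5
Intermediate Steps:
h(L, J) = -12/25 + 146/L (h(L, J) = 146/L + 12*(-1/25) = 146/L - 12/25 = -12/25 + 146/L)
I = 1952334204/4825 (I = -6*(-67439 - (-12/25 + 146/(-386))) = -6*(-67439 - (-12/25 + 146*(-1/386))) = -6*(-67439 - (-12/25 - 73/193)) = -6*(-67439 - 1*(-4141/4825)) = -6*(-67439 + 4141/4825) = -6*(-325389034/4825) = 1952334204/4825 ≈ 4.0463e+5)
(-152550 - 111963) + I = (-152550 - 111963) + 1952334204/4825 = -264513 + 1952334204/4825 = 676058979/4825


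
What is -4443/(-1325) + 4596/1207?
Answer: 11452401/1599275 ≈ 7.1610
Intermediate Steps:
-4443/(-1325) + 4596/1207 = -4443*(-1/1325) + 4596*(1/1207) = 4443/1325 + 4596/1207 = 11452401/1599275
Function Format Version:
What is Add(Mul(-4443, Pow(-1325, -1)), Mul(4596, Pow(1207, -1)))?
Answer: Rational(11452401, 1599275) ≈ 7.1610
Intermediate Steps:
Add(Mul(-4443, Pow(-1325, -1)), Mul(4596, Pow(1207, -1))) = Add(Mul(-4443, Rational(-1, 1325)), Mul(4596, Rational(1, 1207))) = Add(Rational(4443, 1325), Rational(4596, 1207)) = Rational(11452401, 1599275)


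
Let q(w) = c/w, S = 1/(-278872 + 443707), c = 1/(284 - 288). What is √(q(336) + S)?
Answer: I*√776309765/1025640 ≈ 0.027166*I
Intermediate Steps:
c = -¼ (c = 1/(-4) = -¼ ≈ -0.25000)
S = 1/164835 ≈ 6.0667e-6
q(w) = -1/(4*w)
√(q(336) + S) = √(-¼/336 + 1/164835) = √(-¼*1/336 + 1/164835) = √(-1/1344 + 1/164835) = √(-54497/73846080) = I*√776309765/1025640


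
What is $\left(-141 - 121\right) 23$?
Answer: $-6026$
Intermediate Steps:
$\left(-141 - 121\right) 23 = \left(-262\right) 23 = -6026$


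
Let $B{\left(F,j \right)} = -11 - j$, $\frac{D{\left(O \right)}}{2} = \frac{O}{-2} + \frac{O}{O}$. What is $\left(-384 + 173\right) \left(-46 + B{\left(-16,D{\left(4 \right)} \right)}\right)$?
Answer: $11605$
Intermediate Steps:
$D{\left(O \right)} = 2 - O$ ($D{\left(O \right)} = 2 \left(\frac{O}{-2} + \frac{O}{O}\right) = 2 \left(O \left(- \frac{1}{2}\right) + 1\right) = 2 \left(- \frac{O}{2} + 1\right) = 2 \left(1 - \frac{O}{2}\right) = 2 - O$)
$\left(-384 + 173\right) \left(-46 + B{\left(-16,D{\left(4 \right)} \right)}\right) = \left(-384 + 173\right) \left(-46 - \left(13 - 4\right)\right) = - 211 \left(-46 - 9\right) = \left(-211\right) \left(-55\right) = 11605$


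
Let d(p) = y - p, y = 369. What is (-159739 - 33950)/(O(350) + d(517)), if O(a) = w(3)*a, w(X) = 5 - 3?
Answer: -64563/184 ≈ -350.89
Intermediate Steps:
w(X) = 2
O(a) = 2*a
d(p) = 369 - p
(-159739 - 33950)/(O(350) + d(517)) = (-159739 - 33950)/(2*350 + (369 - 1*517)) = -193689/(700 + (369 - 517)) = -193689/(700 - 148) = -193689/552 = -193689*1/552 = -64563/184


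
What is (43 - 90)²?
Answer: 2209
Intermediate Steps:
(43 - 90)² = (-47)² = 2209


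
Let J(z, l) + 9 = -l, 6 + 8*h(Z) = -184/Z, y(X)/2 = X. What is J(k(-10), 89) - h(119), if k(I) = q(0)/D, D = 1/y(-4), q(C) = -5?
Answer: -46199/476 ≈ -97.057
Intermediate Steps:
y(X) = 2*X
D = -⅛ (D = 1/(2*(-4)) = 1/(-8) = -⅛ ≈ -0.12500)
k(I) = 40 (k(I) = -5/(-⅛) = -5*(-8) = 40)
h(Z) = -¾ - 23/Z (h(Z) = -¾ + (-184/Z)/8 = -¾ - 23/Z)
J(z, l) = -9 - l
J(k(-10), 89) - h(119) = (-9 - 1*89) - (-¾ - 23/119) = (-9 - 89) - (-¾ - 23*1/119) = -98 - (-¾ - 23/119) = -98 - 1*(-449/476) = -98 + 449/476 = -46199/476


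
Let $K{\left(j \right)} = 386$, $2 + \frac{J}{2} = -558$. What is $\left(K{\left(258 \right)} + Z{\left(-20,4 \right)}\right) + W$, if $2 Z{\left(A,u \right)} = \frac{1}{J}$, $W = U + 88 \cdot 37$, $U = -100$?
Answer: $\frac{7934079}{2240} \approx 3542.0$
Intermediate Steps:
$J = -1120$ ($J = -4 + 2 \left(-558\right) = -4 - 1116 = -1120$)
$W = 3156$ ($W = -100 + 88 \cdot 37 = -100 + 3256 = 3156$)
$Z{\left(A,u \right)} = - \frac{1}{2240}$ ($Z{\left(A,u \right)} = \frac{1}{2 \left(-1120\right)} = \frac{1}{2} \left(- \frac{1}{1120}\right) = - \frac{1}{2240}$)
$\left(K{\left(258 \right)} + Z{\left(-20,4 \right)}\right) + W = \left(386 - \frac{1}{2240}\right) + 3156 = \frac{864639}{2240} + 3156 = \frac{7934079}{2240}$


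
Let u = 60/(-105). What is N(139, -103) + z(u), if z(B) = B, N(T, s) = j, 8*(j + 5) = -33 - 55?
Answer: -116/7 ≈ -16.571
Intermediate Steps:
u = -4/7 (u = 60*(-1/105) = -4/7 ≈ -0.57143)
j = -16 (j = -5 + (-33 - 55)/8 = -5 + (⅛)*(-88) = -5 - 11 = -16)
N(T, s) = -16
N(139, -103) + z(u) = -16 - 4/7 = -116/7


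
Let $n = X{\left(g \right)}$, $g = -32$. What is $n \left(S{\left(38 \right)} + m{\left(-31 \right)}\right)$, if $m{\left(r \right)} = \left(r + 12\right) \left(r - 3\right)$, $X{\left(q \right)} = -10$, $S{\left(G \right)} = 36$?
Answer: $-6820$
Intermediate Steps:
$m{\left(r \right)} = \left(-3 + r\right) \left(12 + r\right)$ ($m{\left(r \right)} = \left(12 + r\right) \left(-3 + r\right) = \left(-3 + r\right) \left(12 + r\right)$)
$n = -10$
$n \left(S{\left(38 \right)} + m{\left(-31 \right)}\right) = - 10 \left(36 + \left(-36 + \left(-31\right)^{2} + 9 \left(-31\right)\right)\right) = - 10 \left(36 - -646\right) = - 10 \left(36 + 646\right) = \left(-10\right) 682 = -6820$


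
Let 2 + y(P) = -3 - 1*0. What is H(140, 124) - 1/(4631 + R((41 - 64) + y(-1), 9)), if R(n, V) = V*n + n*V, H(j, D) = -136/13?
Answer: -561285/53651 ≈ -10.462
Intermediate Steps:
H(j, D) = -136/13 (H(j, D) = -136*1/13 = -136/13)
y(P) = -5 (y(P) = -2 + (-3 - 1*0) = -2 + (-3 + 0) = -2 - 3 = -5)
R(n, V) = 2*V*n (R(n, V) = V*n + V*n = 2*V*n)
H(140, 124) - 1/(4631 + R((41 - 64) + y(-1), 9)) = -136/13 - 1/(4631 + 2*9*((41 - 64) - 5)) = -136/13 - 1/(4631 + 2*9*(-23 - 5)) = -136/13 - 1/(4631 + 2*9*(-28)) = -136/13 - 1/(4631 - 504) = -136/13 - 1/4127 = -561285/53651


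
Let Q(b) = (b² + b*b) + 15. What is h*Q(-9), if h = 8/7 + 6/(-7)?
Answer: 354/7 ≈ 50.571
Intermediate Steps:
h = 2/7 (h = 8*(⅐) + 6*(-⅐) = 8/7 - 6/7 = 2/7 ≈ 0.28571)
Q(b) = 15 + 2*b² (Q(b) = (b² + b²) + 15 = 2*b² + 15 = 15 + 2*b²)
h*Q(-9) = 2*(15 + 2*(-9)²)/7 = 2*(15 + 2*81)/7 = 2*(15 + 162)/7 = (2/7)*177 = 354/7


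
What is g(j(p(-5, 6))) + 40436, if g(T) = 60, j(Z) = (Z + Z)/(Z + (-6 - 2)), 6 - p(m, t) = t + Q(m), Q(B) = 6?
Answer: 40496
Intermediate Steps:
p(m, t) = -t (p(m, t) = 6 - (t + 6) = 6 - (6 + t) = 6 + (-6 - t) = -t)
j(Z) = 2*Z/(-8 + Z) (j(Z) = (2*Z)/(Z - 8) = (2*Z)/(-8 + Z) = 2*Z/(-8 + Z))
g(j(p(-5, 6))) + 40436 = 60 + 40436 = 40496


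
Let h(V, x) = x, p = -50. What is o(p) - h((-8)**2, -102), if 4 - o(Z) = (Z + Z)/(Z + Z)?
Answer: 105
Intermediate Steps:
o(Z) = 3 (o(Z) = 4 - (Z + Z)/(Z + Z) = 4 - 2*Z/(2*Z) = 4 - 2*Z*1/(2*Z) = 4 - 1*1 = 4 - 1 = 3)
o(p) - h((-8)**2, -102) = 3 - 1*(-102) = 3 + 102 = 105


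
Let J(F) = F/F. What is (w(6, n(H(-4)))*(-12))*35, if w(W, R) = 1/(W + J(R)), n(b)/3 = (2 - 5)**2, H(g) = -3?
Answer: -60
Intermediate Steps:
n(b) = 27 (n(b) = 3*(2 - 5)**2 = 3*(-3)**2 = 3*9 = 27)
J(F) = 1
w(W, R) = 1/(1 + W) (w(W, R) = 1/(W + 1) = 1/(1 + W))
(w(6, n(H(-4)))*(-12))*35 = (-12/(1 + 6))*35 = (-12/7)*35 = ((1/7)*(-12))*35 = -12/7*35 = -60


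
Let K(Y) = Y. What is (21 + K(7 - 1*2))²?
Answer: 676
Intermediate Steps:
(21 + K(7 - 1*2))² = (21 + (7 - 1*2))² = (21 + (7 - 2))² = (21 + 5)² = 26² = 676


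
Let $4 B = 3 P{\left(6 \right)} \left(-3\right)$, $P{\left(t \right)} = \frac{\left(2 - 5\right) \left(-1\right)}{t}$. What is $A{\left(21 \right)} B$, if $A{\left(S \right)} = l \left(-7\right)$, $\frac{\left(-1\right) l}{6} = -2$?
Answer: $\frac{189}{2} \approx 94.5$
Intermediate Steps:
$l = 12$ ($l = \left(-6\right) \left(-2\right) = 12$)
$P{\left(t \right)} = \frac{3}{t}$ ($P{\left(t \right)} = \frac{\left(2 - 5\right) \left(-1\right)}{t} = \frac{\left(-3\right) \left(-1\right)}{t} = \frac{3}{t}$)
$A{\left(S \right)} = -84$ ($A{\left(S \right)} = 12 \left(-7\right) = -84$)
$B = - \frac{9}{8}$ ($B = \frac{3 \cdot \frac{3}{6} \left(-3\right)}{4} = \frac{3 \cdot 3 \cdot \frac{1}{6} \left(-3\right)}{4} = \frac{3 \cdot \frac{1}{2} \left(-3\right)}{4} = \frac{\frac{3}{2} \left(-3\right)}{4} = \frac{1}{4} \left(- \frac{9}{2}\right) = - \frac{9}{8} \approx -1.125$)
$A{\left(21 \right)} B = \left(-84\right) \left(- \frac{9}{8}\right) = \frac{189}{2}$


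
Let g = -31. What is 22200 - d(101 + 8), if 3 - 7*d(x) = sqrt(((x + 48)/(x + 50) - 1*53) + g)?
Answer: 155397/7 + I*sqrt(2098641)/1113 ≈ 22200.0 + 1.3016*I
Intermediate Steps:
d(x) = 3/7 - sqrt(-84 + (48 + x)/(50 + x))/7 (d(x) = 3/7 - sqrt(((x + 48)/(x + 50) - 1*53) - 31)/7 = 3/7 - sqrt(((48 + x)/(50 + x) - 53) - 31)/7 = 3/7 - sqrt((-53 + (48 + x)/(50 + x)) - 31)/7 = 3/7 - sqrt(-84 + (48 + x)/(50 + x))/7)
22200 - d(101 + 8) = 22200 - (3/7 - I*sqrt(4152 + 83*(101 + 8))/sqrt(50 + (101 + 8))/7) = 22200 - (3/7 - I*sqrt(4152 + 83*109)/sqrt(50 + 109)/7) = 22200 - (3/7 - I*sqrt(159)*sqrt(4152 + 9047)/159/7) = 22200 - (3/7 - I*sqrt(2098641)/159/7) = 22200 - (3/7 - I*sqrt(2098641)/1113) = 22200 + (-3/7 + I*sqrt(2098641)/1113) = 155397/7 + I*sqrt(2098641)/1113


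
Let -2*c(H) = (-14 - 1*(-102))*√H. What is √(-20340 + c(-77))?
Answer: 2*√(-5085 - 11*I*√77) ≈ 1.3535 - 142.62*I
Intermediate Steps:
c(H) = -44*√H (c(H) = -(-14 - 1*(-102))*√H/2 = -(-14 + 102)*√H/2 = -44*√H)
√(-20340 + c(-77)) = √(-20340 - 44*I*√77)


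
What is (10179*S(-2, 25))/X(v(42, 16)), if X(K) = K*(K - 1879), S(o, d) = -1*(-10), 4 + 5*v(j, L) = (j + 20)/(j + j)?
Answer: 4488939000/54077599 ≈ 83.009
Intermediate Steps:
v(j, L) = -⅘ + (20 + j)/(10*j) (v(j, L) = -⅘ + ((j + 20)/(j + j))/5 = -⅘ + ((20 + j)/((2*j)))/5 = -⅘ + ((20 + j)*(1/(2*j)))/5 = -⅘ + ((20 + j)/(2*j))/5 = -⅘ + (20 + j)/(10*j))
S(o, d) = 10
X(K) = K*(-1879 + K)
(10179*S(-2, 25))/X(v(42, 16)) = (10179*10)/(((-7/10 + 2/42)*(-1879 + (-7/10 + 2/42)))) = 101790/(((-7/10 + 2*(1/42))*(-1879 + (-7/10 + 2*(1/42))))) = 101790/(((-7/10 + 1/21)*(-1879 + (-7/10 + 1/21)))) = 101790/((-137*(-1879 - 137/210)/210)) = 101790/((-137/210*(-394727/210))) = 101790/(54077599/44100) = 101790*(44100/54077599) = 4488939000/54077599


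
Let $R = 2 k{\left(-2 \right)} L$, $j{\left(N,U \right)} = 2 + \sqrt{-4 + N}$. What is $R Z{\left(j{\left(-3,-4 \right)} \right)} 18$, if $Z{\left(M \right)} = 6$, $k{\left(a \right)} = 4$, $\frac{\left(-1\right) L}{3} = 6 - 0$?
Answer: $-15552$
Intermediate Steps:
$L = -18$ ($L = - 3 \left(6 - 0\right) = - 3 \left(6 + 0\right) = \left(-3\right) 6 = -18$)
$R = -144$ ($R = 2 \cdot 4 \left(-18\right) = 8 \left(-18\right) = -144$)
$R Z{\left(j{\left(-3,-4 \right)} \right)} 18 = \left(-144\right) 6 \cdot 18 = \left(-864\right) 18 = -15552$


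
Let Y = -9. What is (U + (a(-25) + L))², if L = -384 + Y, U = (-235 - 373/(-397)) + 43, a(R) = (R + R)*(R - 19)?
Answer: 411558174784/157609 ≈ 2.6113e+6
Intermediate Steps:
a(R) = 2*R*(-19 + R) (a(R) = (2*R)*(-19 + R) = 2*R*(-19 + R))
U = -75851/397 (U = (-235 - 373*(-1/397)) + 43 = (-235 + 373/397) + 43 = -92922/397 + 43 = -75851/397 ≈ -191.06)
L = -393 (L = -384 - 9 = -393)
(U + (a(-25) + L))² = (-75851/397 + (2*(-25)*(-19 - 25) - 393))² = (-75851/397 + (2*(-25)*(-44) - 393))² = (-75851/397 + (2200 - 393))² = (-75851/397 + 1807)² = (641528/397)² = 411558174784/157609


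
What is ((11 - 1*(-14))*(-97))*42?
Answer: -101850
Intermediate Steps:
((11 - 1*(-14))*(-97))*42 = ((11 + 14)*(-97))*42 = (25*(-97))*42 = -2425*42 = -101850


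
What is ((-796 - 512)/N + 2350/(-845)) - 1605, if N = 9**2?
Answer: -7409989/4563 ≈ -1623.9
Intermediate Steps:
N = 81
((-796 - 512)/N + 2350/(-845)) - 1605 = ((-796 - 512)/81 + 2350/(-845)) - 1605 = (-1308*1/81 + 2350*(-1/845)) - 1605 = (-436/27 - 470/169) - 1605 = -86374/4563 - 1605 = -7409989/4563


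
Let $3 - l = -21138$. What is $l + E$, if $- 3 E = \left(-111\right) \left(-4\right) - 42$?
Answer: $21007$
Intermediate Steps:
$l = 21141$ ($l = 3 - -21138 = 3 + 21138 = 21141$)
$E = -134$ ($E = - \frac{\left(-111\right) \left(-4\right) - 42}{3} = - \frac{444 - 42}{3} = \left(- \frac{1}{3}\right) 402 = -134$)
$l + E = 21141 - 134 = 21007$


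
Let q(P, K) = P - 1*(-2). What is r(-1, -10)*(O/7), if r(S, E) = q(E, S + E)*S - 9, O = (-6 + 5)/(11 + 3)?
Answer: 1/98 ≈ 0.010204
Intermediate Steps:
q(P, K) = 2 + P (q(P, K) = P + 2 = 2 + P)
O = -1/14 ≈ -0.071429
r(S, E) = -9 + S*(2 + E) (r(S, E) = (2 + E)*S - 9 = S*(2 + E) - 9 = -9 + S*(2 + E))
r(-1, -10)*(O/7) = (-9 - (2 - 10))*(-1/14/7) = (-9 - 1*(-8))*(-1/14*1/7) = (-9 + 8)*(-1/98) = -1*(-1/98) = 1/98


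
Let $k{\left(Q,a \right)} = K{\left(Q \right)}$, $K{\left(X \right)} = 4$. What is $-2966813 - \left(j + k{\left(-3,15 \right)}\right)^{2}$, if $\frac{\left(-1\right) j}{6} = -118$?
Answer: $-3473757$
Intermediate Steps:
$j = 708$ ($j = \left(-6\right) \left(-118\right) = 708$)
$k{\left(Q,a \right)} = 4$
$-2966813 - \left(j + k{\left(-3,15 \right)}\right)^{2} = -2966813 - \left(708 + 4\right)^{2} = -2966813 - 712^{2} = -2966813 - 506944 = -3473757$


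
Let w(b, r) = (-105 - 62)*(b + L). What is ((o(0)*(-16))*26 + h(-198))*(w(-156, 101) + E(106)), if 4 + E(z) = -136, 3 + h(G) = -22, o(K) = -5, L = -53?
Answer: 71437965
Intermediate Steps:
h(G) = -25 (h(G) = -3 - 22 = -25)
E(z) = -140 (E(z) = -4 - 136 = -140)
w(b, r) = 8851 - 167*b (w(b, r) = (-105 - 62)*(b - 53) = -167*(-53 + b) = 8851 - 167*b)
((o(0)*(-16))*26 + h(-198))*(w(-156, 101) + E(106)) = (-5*(-16)*26 - 25)*((8851 - 167*(-156)) - 140) = (80*26 - 25)*((8851 + 26052) - 140) = (2080 - 25)*(34903 - 140) = 2055*34763 = 71437965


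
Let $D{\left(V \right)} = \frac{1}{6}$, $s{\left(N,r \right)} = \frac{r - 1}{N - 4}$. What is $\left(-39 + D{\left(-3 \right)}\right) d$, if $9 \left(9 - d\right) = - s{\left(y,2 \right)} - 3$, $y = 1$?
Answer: $- \frac{58483}{162} \approx -361.01$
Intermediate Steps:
$s{\left(N,r \right)} = \frac{-1 + r}{-4 + N}$
$D{\left(V \right)} = \frac{1}{6}$
$d = \frac{251}{27}$ ($d = 9 - \frac{- \frac{-1 + 2}{-4 + 1} - 3}{9} = 9 - \frac{- \frac{1}{-3} - 3}{9} = 9 - \frac{- \frac{\left(-1\right) 1}{3} - 3}{9} = 9 - \frac{\left(-1\right) \left(- \frac{1}{3}\right) - 3}{9} = 9 - \frac{\frac{1}{3} - 3}{9} = 9 - - \frac{8}{27} = 9 + \frac{8}{27} = \frac{251}{27} \approx 9.2963$)
$\left(-39 + D{\left(-3 \right)}\right) d = \left(-39 + \frac{1}{6}\right) \frac{251}{27} = \left(- \frac{233}{6}\right) \frac{251}{27} = - \frac{58483}{162}$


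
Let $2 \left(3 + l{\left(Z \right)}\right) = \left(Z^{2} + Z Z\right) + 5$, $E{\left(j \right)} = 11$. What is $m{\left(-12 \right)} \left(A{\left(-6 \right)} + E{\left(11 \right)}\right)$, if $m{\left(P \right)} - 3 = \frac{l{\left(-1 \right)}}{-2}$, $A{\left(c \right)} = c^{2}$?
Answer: $\frac{517}{4} \approx 129.25$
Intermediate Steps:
$l{\left(Z \right)} = - \frac{1}{2} + Z^{2}$ ($l{\left(Z \right)} = -3 + \frac{\left(Z^{2} + Z Z\right) + 5}{2} = -3 + \frac{\left(Z^{2} + Z^{2}\right) + 5}{2} = -3 + \frac{2 Z^{2} + 5}{2} = -3 + \frac{5 + 2 Z^{2}}{2} = -3 + \left(\frac{5}{2} + Z^{2}\right) = - \frac{1}{2} + Z^{2}$)
$m{\left(P \right)} = \frac{11}{4}$ ($m{\left(P \right)} = 3 + \frac{- \frac{1}{2} + \left(-1\right)^{2}}{-2} = 3 + \left(- \frac{1}{2} + 1\right) \left(- \frac{1}{2}\right) = 3 + \frac{1}{2} \left(- \frac{1}{2}\right) = 3 - \frac{1}{4} = \frac{11}{4}$)
$m{\left(-12 \right)} \left(A{\left(-6 \right)} + E{\left(11 \right)}\right) = \frac{11 \left(\left(-6\right)^{2} + 11\right)}{4} = \frac{11 \left(36 + 11\right)}{4} = \frac{11}{4} \cdot 47 = \frac{517}{4}$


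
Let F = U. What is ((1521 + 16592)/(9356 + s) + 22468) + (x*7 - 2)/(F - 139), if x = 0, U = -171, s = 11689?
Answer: 14658576572/652395 ≈ 22469.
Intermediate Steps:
F = -171
((1521 + 16592)/(9356 + s) + 22468) + (x*7 - 2)/(F - 139) = ((1521 + 16592)/(9356 + 11689) + 22468) + (0*7 - 2)/(-171 - 139) = (18113/21045 + 22468) + (0 - 2)/(-310) = (18113*(1/21045) + 22468) - 1/310*(-2) = (18113/21045 + 22468) + 1/155 = 472857173/21045 + 1/155 = 14658576572/652395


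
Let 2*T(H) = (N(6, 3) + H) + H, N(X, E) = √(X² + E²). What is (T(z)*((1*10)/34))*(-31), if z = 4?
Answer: -620/17 - 465*√5/34 ≈ -67.052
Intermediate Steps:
N(X, E) = √(E² + X²)
T(H) = H + 3*√5/2 (T(H) = ((√(3² + 6²) + H) + H)/2 = ((√(9 + 36) + H) + H)/2 = ((√45 + H) + H)/2 = ((3*√5 + H) + H)/2 = ((H + 3*√5) + H)/2 = (2*H + 3*√5)/2 = H + 3*√5/2)
(T(z)*((1*10)/34))*(-31) = ((4 + 3*√5/2)*((1*10)/34))*(-31) = ((4 + 3*√5/2)*(10*(1/34)))*(-31) = ((4 + 3*√5/2)*(5/17))*(-31) = (20/17 + 15*√5/34)*(-31) = -620/17 - 465*√5/34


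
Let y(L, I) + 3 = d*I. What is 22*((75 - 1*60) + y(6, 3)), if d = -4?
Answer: 0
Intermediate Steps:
y(L, I) = -3 - 4*I
22*((75 - 1*60) + y(6, 3)) = 22*((75 - 1*60) + (-3 - 4*3)) = 22*((75 - 60) + (-3 - 12)) = 22*(15 - 15) = 22*0 = 0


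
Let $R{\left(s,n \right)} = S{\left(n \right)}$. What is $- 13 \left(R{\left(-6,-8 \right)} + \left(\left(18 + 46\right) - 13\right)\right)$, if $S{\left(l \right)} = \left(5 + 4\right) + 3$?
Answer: $-819$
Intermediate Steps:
$S{\left(l \right)} = 12$ ($S{\left(l \right)} = 9 + 3 = 12$)
$R{\left(s,n \right)} = 12$
$- 13 \left(R{\left(-6,-8 \right)} + \left(\left(18 + 46\right) - 13\right)\right) = - 13 \left(12 + \left(\left(18 + 46\right) - 13\right)\right) = - 13 \left(12 + \left(64 - 13\right)\right) = - 13 \left(12 + 51\right) = \left(-13\right) 63 = -819$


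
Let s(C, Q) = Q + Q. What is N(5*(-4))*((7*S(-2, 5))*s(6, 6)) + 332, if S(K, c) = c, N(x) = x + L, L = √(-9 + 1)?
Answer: -8068 + 840*I*√2 ≈ -8068.0 + 1187.9*I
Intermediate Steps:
s(C, Q) = 2*Q
L = 2*I*√2 (L = √(-8) = 2*I*√2 ≈ 2.8284*I)
N(x) = x + 2*I*√2
N(5*(-4))*((7*S(-2, 5))*s(6, 6)) + 332 = (5*(-4) + 2*I*√2)*((7*5)*(2*6)) + 332 = (-20 + 2*I*√2)*(35*12) + 332 = (-20 + 2*I*√2)*420 + 332 = (-8400 + 840*I*√2) + 332 = -8068 + 840*I*√2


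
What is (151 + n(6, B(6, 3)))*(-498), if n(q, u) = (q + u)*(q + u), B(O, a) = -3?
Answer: -79680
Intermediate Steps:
n(q, u) = (q + u)**2
(151 + n(6, B(6, 3)))*(-498) = (151 + (6 - 3)**2)*(-498) = (151 + 3**2)*(-498) = (151 + 9)*(-498) = 160*(-498) = -79680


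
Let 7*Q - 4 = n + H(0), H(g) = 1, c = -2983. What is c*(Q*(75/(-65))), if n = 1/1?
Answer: 268470/91 ≈ 2950.2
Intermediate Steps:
n = 1
Q = 6/7 (Q = 4/7 + (1 + 1)/7 = 4/7 + (⅐)*2 = 4/7 + 2/7 = 6/7 ≈ 0.85714)
c*(Q*(75/(-65))) = -17898*75/(-65)/7 = -17898*75*(-1/65)/7 = -17898*(-15)/(7*13) = -2983*(-90/91) = 268470/91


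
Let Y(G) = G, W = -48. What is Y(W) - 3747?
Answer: -3795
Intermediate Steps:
Y(W) - 3747 = -48 - 3747 = -3795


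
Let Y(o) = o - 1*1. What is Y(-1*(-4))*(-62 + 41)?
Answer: -63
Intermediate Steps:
Y(o) = -1 + o (Y(o) = o - 1 = -1 + o)
Y(-1*(-4))*(-62 + 41) = (-1 - 1*(-4))*(-62 + 41) = (-1 + 4)*(-21) = 3*(-21) = -63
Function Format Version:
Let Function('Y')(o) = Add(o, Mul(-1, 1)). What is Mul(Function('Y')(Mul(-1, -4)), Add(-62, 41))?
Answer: -63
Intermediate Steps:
Function('Y')(o) = Add(-1, o) (Function('Y')(o) = Add(o, -1) = Add(-1, o))
Mul(Function('Y')(Mul(-1, -4)), Add(-62, 41)) = Mul(Add(-1, Mul(-1, -4)), Add(-62, 41)) = Mul(Add(-1, 4), -21) = Mul(3, -21) = -63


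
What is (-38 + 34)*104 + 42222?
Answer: 41806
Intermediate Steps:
(-38 + 34)*104 + 42222 = -4*104 + 42222 = -416 + 42222 = 41806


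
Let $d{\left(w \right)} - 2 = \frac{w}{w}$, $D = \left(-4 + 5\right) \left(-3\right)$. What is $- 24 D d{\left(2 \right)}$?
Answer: $216$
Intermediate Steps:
$D = -3$ ($D = 1 \left(-3\right) = -3$)
$d{\left(w \right)} = 3$ ($d{\left(w \right)} = 2 + \frac{w}{w} = 2 + 1 = 3$)
$- 24 D d{\left(2 \right)} = \left(-24\right) \left(-3\right) 3 = 72 \cdot 3 = 216$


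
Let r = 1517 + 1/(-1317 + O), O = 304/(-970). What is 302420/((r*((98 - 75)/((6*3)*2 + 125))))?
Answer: 338126653795/242301566 ≈ 1395.5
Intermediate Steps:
O = -152/485 (O = 304*(-1/970) = -152/485 ≈ -0.31340)
r = 969206264/638897 (r = 1517 + 1/(-1317 - 152/485) = 1517 + 1/(-638897/485) = 1517 - 485/638897 = 969206264/638897 ≈ 1517.0)
302420/((r*((98 - 75)/((6*3)*2 + 125)))) = 302420/((969206264*((98 - 75)/((6*3)*2 + 125))/638897)) = 302420/((969206264*(23/(18*2 + 125))/638897)) = 302420/((969206264*(23/(36 + 125))/638897)) = 302420/((969206264*(23/161)/638897)) = 302420/((969206264*(23*(1/161))/638897)) = 302420/(((969206264/638897)*(⅐))) = 302420/(969206264/4472279) = 302420*(4472279/969206264) = 338126653795/242301566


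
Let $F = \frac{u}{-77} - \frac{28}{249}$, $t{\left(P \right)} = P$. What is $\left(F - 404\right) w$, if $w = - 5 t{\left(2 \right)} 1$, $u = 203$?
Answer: $\frac{11140850}{2739} \approx 4067.5$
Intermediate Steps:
$w = -10$ ($w = \left(-5\right) 2 \cdot 1 = \left(-10\right) 1 = -10$)
$F = - \frac{7529}{2739}$ ($F = \frac{203}{-77} - \frac{28}{249} = 203 \left(- \frac{1}{77}\right) - \frac{28}{249} = - \frac{29}{11} - \frac{28}{249} = - \frac{7529}{2739} \approx -2.7488$)
$\left(F - 404\right) w = \left(- \frac{7529}{2739} - 404\right) \left(-10\right) = \left(- \frac{1114085}{2739}\right) \left(-10\right) = \frac{11140850}{2739}$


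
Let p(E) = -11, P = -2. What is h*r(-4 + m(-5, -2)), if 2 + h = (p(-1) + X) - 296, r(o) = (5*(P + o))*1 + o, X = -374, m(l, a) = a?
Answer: 31418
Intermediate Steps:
r(o) = -10 + 6*o (r(o) = (5*(-2 + o))*1 + o = (-10 + 5*o)*1 + o = (-10 + 5*o) + o = -10 + 6*o)
h = -683 (h = -2 + ((-11 - 374) - 296) = -2 + (-385 - 296) = -2 - 681 = -683)
h*r(-4 + m(-5, -2)) = -683*(-10 + 6*(-4 - 2)) = -683*(-10 + 6*(-6)) = -683*(-10 - 36) = -683*(-46) = 31418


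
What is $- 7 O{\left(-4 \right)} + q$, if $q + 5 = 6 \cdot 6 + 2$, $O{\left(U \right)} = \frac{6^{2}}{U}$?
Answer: $96$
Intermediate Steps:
$O{\left(U \right)} = \frac{36}{U}$
$q = 33$ ($q = -5 + \left(6 \cdot 6 + 2\right) = -5 + \left(36 + 2\right) = -5 + 38 = 33$)
$- 7 O{\left(-4 \right)} + q = - 7 \frac{36}{-4} + 33 = - 7 \cdot 36 \left(- \frac{1}{4}\right) + 33 = \left(-7\right) \left(-9\right) + 33 = 63 + 33 = 96$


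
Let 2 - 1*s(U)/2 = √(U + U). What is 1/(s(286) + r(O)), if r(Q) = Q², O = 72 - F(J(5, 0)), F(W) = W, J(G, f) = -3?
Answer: 433/2437181 + 4*√143/31683353 ≈ 0.00017917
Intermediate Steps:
s(U) = 4 - 2*√2*√U (s(U) = 4 - 2*√(U + U) = 4 - 2*√2*√U)
O = 75 (O = 72 - 1*(-3) = 72 + 3 = 75)
1/(s(286) + r(O)) = 1/((4 - 2*√2*√286) + 75²) = 1/((4 - 4*√143) + 5625) = 1/(5629 - 4*√143)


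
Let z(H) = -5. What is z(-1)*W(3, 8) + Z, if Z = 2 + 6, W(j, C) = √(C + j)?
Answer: 8 - 5*√11 ≈ -8.5831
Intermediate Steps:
Z = 8
z(-1)*W(3, 8) + Z = -5*√(8 + 3) + 8 = -5*√11 + 8 = 8 - 5*√11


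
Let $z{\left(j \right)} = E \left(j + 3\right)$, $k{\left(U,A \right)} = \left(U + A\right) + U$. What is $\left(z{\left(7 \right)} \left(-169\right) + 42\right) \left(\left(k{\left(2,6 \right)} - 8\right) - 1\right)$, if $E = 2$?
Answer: $-3338$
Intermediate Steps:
$k{\left(U,A \right)} = A + 2 U$ ($k{\left(U,A \right)} = \left(A + U\right) + U = A + 2 U$)
$z{\left(j \right)} = 6 + 2 j$ ($z{\left(j \right)} = 2 \left(j + 3\right) = 2 \left(3 + j\right) = 6 + 2 j$)
$\left(z{\left(7 \right)} \left(-169\right) + 42\right) \left(\left(k{\left(2,6 \right)} - 8\right) - 1\right) = \left(\left(6 + 2 \cdot 7\right) \left(-169\right) + 42\right) \left(\left(\left(6 + 2 \cdot 2\right) - 8\right) - 1\right) = \left(\left(6 + 14\right) \left(-169\right) + 42\right) \left(\left(\left(6 + 4\right) - 8\right) - 1\right) = \left(20 \left(-169\right) + 42\right) \left(\left(10 - 8\right) - 1\right) = \left(-3380 + 42\right) \left(2 - 1\right) = \left(-3338\right) 1 = -3338$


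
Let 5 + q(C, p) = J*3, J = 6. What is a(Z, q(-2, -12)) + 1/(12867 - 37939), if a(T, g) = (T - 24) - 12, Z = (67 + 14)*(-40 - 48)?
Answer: -179615809/25072 ≈ -7164.0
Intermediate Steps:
q(C, p) = 13 (q(C, p) = -5 + 6*3 = -5 + 18 = 13)
Z = -7128 (Z = 81*(-88) = -7128)
a(T, g) = -36 + T (a(T, g) = (-24 + T) - 12 = -36 + T)
a(Z, q(-2, -12)) + 1/(12867 - 37939) = (-36 - 7128) + 1/(12867 - 37939) = -7164 + 1/(-25072) = -7164 - 1/25072 = -179615809/25072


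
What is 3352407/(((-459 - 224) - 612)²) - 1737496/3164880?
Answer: 192403540919/132689572050 ≈ 1.4500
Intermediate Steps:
3352407/(((-459 - 224) - 612)²) - 1737496/3164880 = 3352407/((-683 - 612)²) - 1737496*1/3164880 = 3352407/((-1295)²) - 217187/395610 = 3352407/1677025 - 217187/395610 = 192403540919/132689572050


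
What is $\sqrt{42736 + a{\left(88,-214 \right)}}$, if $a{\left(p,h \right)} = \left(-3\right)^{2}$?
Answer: $\sqrt{42745} \approx 206.75$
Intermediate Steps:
$a{\left(p,h \right)} = 9$
$\sqrt{42736 + a{\left(88,-214 \right)}} = \sqrt{42736 + 9} = \sqrt{42745}$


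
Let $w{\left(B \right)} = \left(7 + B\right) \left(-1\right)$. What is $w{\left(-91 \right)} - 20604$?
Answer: $-20520$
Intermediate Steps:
$w{\left(B \right)} = -7 - B$
$w{\left(-91 \right)} - 20604 = \left(-7 - -91\right) - 20604 = \left(-7 + 91\right) - 20604 = 84 - 20604 = -20520$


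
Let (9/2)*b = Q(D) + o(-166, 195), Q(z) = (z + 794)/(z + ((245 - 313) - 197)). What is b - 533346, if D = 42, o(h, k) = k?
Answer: -1070340124/2007 ≈ -5.3330e+5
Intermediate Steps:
Q(z) = (794 + z)/(-265 + z) (Q(z) = (794 + z)/(z + (-68 - 197)) = (794 + z)/(z - 265) = (794 + z)/(-265 + z))
b = 85298/2007 (b = 2*((794 + 42)/(-265 + 42) + 195)/9 = 2*(836/(-223) + 195)/9 = 2*(-1/223*836 + 195)/9 = 2*(-836/223 + 195)/9 = (2/9)*(42649/223) = 85298/2007 ≈ 42.500)
b - 533346 = 85298/2007 - 533346 = -1070340124/2007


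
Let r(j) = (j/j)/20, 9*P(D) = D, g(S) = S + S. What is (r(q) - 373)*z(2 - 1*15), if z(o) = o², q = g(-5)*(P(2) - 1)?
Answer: -1260571/20 ≈ -63029.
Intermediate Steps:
g(S) = 2*S
P(D) = D/9
q = 70/9 (q = (2*(-5))*((⅑)*2 - 1) = -10*(2/9 - 1) = -10*(-7/9) = 70/9 ≈ 7.7778)
r(j) = 1/20 (r(j) = 1*(1/20) = 1/20)
(r(q) - 373)*z(2 - 1*15) = (1/20 - 373)*(2 - 1*15)² = -7459*(2 - 15)²/20 = -7459/20*(-13)² = -7459/20*169 = -1260571/20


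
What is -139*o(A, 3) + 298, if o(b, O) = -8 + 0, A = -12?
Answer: 1410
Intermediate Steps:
o(b, O) = -8
-139*o(A, 3) + 298 = -139*(-8) + 298 = 1112 + 298 = 1410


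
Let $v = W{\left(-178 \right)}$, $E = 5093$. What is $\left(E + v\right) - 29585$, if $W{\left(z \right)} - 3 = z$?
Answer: $-24667$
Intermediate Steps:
$W{\left(z \right)} = 3 + z$
$v = -175$ ($v = 3 - 178 = -175$)
$\left(E + v\right) - 29585 = \left(5093 - 175\right) - 29585 = 4918 - 29585 = -24667$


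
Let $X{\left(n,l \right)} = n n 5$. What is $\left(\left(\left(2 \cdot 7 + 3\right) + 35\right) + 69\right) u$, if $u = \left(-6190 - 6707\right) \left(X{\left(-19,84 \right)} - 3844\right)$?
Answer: $3181934943$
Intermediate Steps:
$X{\left(n,l \right)} = 5 n^{2}$ ($X{\left(n,l \right)} = n^{2} \cdot 5 = 5 n^{2}$)
$u = 26296983$ ($u = \left(-6190 - 6707\right) \left(5 \left(-19\right)^{2} - 3844\right) = - 12897 \left(5 \cdot 361 - 3844\right) = - 12897 \left(1805 - 3844\right) = \left(-12897\right) \left(-2039\right) = 26296983$)
$\left(\left(\left(2 \cdot 7 + 3\right) + 35\right) + 69\right) u = \left(\left(\left(2 \cdot 7 + 3\right) + 35\right) + 69\right) 26296983 = \left(\left(\left(14 + 3\right) + 35\right) + 69\right) 26296983 = \left(\left(17 + 35\right) + 69\right) 26296983 = \left(52 + 69\right) 26296983 = 121 \cdot 26296983 = 3181934943$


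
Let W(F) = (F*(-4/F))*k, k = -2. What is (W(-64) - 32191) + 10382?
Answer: -21801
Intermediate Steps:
W(F) = 8 (W(F) = (F*(-4/F))*(-2) = -4*(-2) = 8)
(W(-64) - 32191) + 10382 = (8 - 32191) + 10382 = -32183 + 10382 = -21801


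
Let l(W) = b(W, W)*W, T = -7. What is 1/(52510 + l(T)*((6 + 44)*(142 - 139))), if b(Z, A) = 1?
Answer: 1/51460 ≈ 1.9433e-5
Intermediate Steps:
l(W) = W (l(W) = 1*W = W)
1/(52510 + l(T)*((6 + 44)*(142 - 139))) = 1/(52510 - 7*(6 + 44)*(142 - 139)) = 1/(52510 - 350*3) = 1/(52510 - 7*150) = 1/(52510 - 1050) = 1/51460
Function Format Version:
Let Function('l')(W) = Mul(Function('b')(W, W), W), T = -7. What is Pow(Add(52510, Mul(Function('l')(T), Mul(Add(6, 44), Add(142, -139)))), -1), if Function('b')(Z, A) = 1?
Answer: Rational(1, 51460) ≈ 1.9433e-5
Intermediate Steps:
Function('l')(W) = W (Function('l')(W) = Mul(1, W) = W)
Pow(Add(52510, Mul(Function('l')(T), Mul(Add(6, 44), Add(142, -139)))), -1) = Pow(Add(52510, Mul(-7, Mul(Add(6, 44), Add(142, -139)))), -1) = Pow(Add(52510, Mul(-7, Mul(50, 3))), -1) = Pow(Add(52510, Mul(-7, 150)), -1) = Pow(Add(52510, -1050), -1) = Pow(51460, -1) = Rational(1, 51460)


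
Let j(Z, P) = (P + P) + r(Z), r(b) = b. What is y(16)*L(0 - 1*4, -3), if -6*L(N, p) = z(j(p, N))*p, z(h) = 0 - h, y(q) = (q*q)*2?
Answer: 2816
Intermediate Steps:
y(q) = 2*q² (y(q) = q²*2 = 2*q²)
j(Z, P) = Z + 2*P (j(Z, P) = (P + P) + Z = 2*P + Z = Z + 2*P)
z(h) = -h
L(N, p) = -p*(-p - 2*N)/6 (L(N, p) = -(-(p + 2*N))*p/6 = -(-p - 2*N)*p/6 = -p*(-p - 2*N)/6)
y(16)*L(0 - 1*4, -3) = (2*16²)*((⅙)*(-3)*(-3 + 2*(0 - 1*4))) = (2*256)*((⅙)*(-3)*(-3 + 2*(0 - 4))) = 512*((⅙)*(-3)*(-3 + 2*(-4))) = 512*((⅙)*(-3)*(-3 - 8)) = 512*((⅙)*(-3)*(-11)) = 512*(11/2) = 2816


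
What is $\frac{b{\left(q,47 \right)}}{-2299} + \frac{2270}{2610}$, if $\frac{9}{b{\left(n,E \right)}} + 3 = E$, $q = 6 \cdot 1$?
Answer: $\frac{22960063}{26401716} \approx 0.86964$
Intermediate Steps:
$q = 6$
$b{\left(n,E \right)} = \frac{9}{-3 + E}$
$\frac{b{\left(q,47 \right)}}{-2299} + \frac{2270}{2610} = \frac{9 \frac{1}{-3 + 47}}{-2299} + \frac{2270}{2610} = \frac{9}{44} \left(- \frac{1}{2299}\right) + 2270 \cdot \frac{1}{2610} = 9 \cdot \frac{1}{44} \left(- \frac{1}{2299}\right) + \frac{227}{261} = \frac{9}{44} \left(- \frac{1}{2299}\right) + \frac{227}{261} = - \frac{9}{101156} + \frac{227}{261} = \frac{22960063}{26401716}$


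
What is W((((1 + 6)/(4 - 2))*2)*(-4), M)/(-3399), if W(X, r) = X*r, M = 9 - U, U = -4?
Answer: 364/3399 ≈ 0.10709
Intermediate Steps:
M = 13 (M = 9 - 1*(-4) = 9 + 4 = 13)
W((((1 + 6)/(4 - 2))*2)*(-4), M)/(-3399) = (((((1 + 6)/(4 - 2))*2)*(-4))*13)/(-3399) = ((((7/2)*2)*(-4))*13)*(-1/3399) = ((7*(-4))*13)*(-1/3399) = -28*13*(-1/3399) = -364*(-1/3399) = 364/3399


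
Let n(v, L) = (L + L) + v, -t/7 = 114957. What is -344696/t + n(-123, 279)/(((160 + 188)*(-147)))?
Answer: 9459893/22531572 ≈ 0.41985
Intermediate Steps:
t = -804699 (t = -7*114957 = -804699)
n(v, L) = v + 2*L (n(v, L) = 2*L + v = v + 2*L)
-344696/t + n(-123, 279)/(((160 + 188)*(-147))) = -344696/(-804699) + (-123 + 2*279)/(((160 + 188)*(-147))) = -344696*(-1/804699) + (-123 + 558)/((348*(-147))) = 344696/804699 + 435/(-51156) = 344696/804699 + 435*(-1/51156) = 344696/804699 - 5/588 = 9459893/22531572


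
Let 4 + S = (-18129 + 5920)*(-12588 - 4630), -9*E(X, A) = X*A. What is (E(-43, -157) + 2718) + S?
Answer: 1891948733/9 ≈ 2.1022e+8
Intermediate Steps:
E(X, A) = -A*X/9 (E(X, A) = -X*A/9 = -A*X/9)
S = 210214558 (S = -4 + (-18129 + 5920)*(-12588 - 4630) = -4 - 12209*(-17218) = -4 + 210214562 = 210214558)
(E(-43, -157) + 2718) + S = (-1/9*(-157)*(-43) + 2718) + 210214558 = (-6751/9 + 2718) + 210214558 = 17711/9 + 210214558 = 1891948733/9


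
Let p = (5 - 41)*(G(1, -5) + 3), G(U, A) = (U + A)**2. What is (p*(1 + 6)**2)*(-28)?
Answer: 938448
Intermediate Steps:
G(U, A) = (A + U)**2
p = -684 (p = (5 - 41)*((-5 + 1)**2 + 3) = -36*((-4)**2 + 3) = -36*(16 + 3) = -36*19 = -684)
(p*(1 + 6)**2)*(-28) = -684*(1 + 6)**2*(-28) = -684*7**2*(-28) = -684*49*(-28) = -33516*(-28) = 938448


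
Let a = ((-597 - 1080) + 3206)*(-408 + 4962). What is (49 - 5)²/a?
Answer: 8/28773 ≈ 0.00027804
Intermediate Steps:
a = 6963066 (a = (-1677 + 3206)*4554 = 1529*4554 = 6963066)
(49 - 5)²/a = (49 - 5)²/6963066 = 44²*(1/6963066) = 1936*(1/6963066) = 8/28773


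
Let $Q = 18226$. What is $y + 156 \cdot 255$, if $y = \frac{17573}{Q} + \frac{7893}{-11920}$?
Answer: $\frac{4321213274971}{108626960} \approx 39780.0$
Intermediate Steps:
$y = \frac{32806171}{108626960}$ ($y = \frac{17573}{18226} + \frac{7893}{-11920} = 17573 \cdot \frac{1}{18226} + 7893 \left(- \frac{1}{11920}\right) = \frac{17573}{18226} - \frac{7893}{11920} = \frac{32806171}{108626960} \approx 0.30201$)
$y + 156 \cdot 255 = \frac{32806171}{108626960} + 156 \cdot 255 = \frac{32806171}{108626960} + 39780 = \frac{4321213274971}{108626960}$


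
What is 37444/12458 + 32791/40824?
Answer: 968562067/254292696 ≈ 3.8088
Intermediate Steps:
37444/12458 + 32791/40824 = 37444*(1/12458) + 32791*(1/40824) = 18722/6229 + 32791/40824 = 968562067/254292696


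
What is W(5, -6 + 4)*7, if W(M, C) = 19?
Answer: 133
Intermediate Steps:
W(5, -6 + 4)*7 = 19*7 = 133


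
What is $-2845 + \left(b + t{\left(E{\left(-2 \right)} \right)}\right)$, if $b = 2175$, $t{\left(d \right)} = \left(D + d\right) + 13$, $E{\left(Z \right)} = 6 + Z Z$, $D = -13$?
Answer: $-660$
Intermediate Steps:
$E{\left(Z \right)} = 6 + Z^{2}$
$t{\left(d \right)} = d$ ($t{\left(d \right)} = \left(-13 + d\right) + 13 = d$)
$-2845 + \left(b + t{\left(E{\left(-2 \right)} \right)}\right) = -2845 + \left(2175 + \left(6 + \left(-2\right)^{2}\right)\right) = -2845 + \left(2175 + \left(6 + 4\right)\right) = -2845 + \left(2175 + 10\right) = -2845 + 2185 = -660$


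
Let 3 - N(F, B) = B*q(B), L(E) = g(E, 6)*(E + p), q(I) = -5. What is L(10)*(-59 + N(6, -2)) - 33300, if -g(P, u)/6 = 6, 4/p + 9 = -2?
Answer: -10404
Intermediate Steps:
p = -4/11 (p = 4/(-9 - 2) = 4/(-11) = 4*(-1/11) = -4/11 ≈ -0.36364)
g(P, u) = -36 (g(P, u) = -6*6 = -36)
L(E) = 144/11 - 36*E (L(E) = -36*(E - 4/11) = -36*(-4/11 + E) = 144/11 - 36*E)
N(F, B) = 3 + 5*B (N(F, B) = 3 - B*(-5) = 3 - (-5)*B = 3 + 5*B)
L(10)*(-59 + N(6, -2)) - 33300 = (144/11 - 36*10)*(-59 + (3 + 5*(-2))) - 33300 = (144/11 - 360)*(-59 + (3 - 10)) - 33300 = -3816*(-59 - 7)/11 - 33300 = -3816/11*(-66) - 33300 = 22896 - 33300 = -10404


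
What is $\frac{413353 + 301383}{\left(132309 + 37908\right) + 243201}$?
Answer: $\frac{357368}{206709} \approx 1.7288$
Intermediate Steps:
$\frac{413353 + 301383}{\left(132309 + 37908\right) + 243201} = \frac{714736}{170217 + 243201} = \frac{714736}{413418} = 714736 \cdot \frac{1}{413418} = \frac{357368}{206709}$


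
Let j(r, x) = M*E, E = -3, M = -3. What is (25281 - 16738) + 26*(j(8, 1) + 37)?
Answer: 9739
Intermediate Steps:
j(r, x) = 9 (j(r, x) = -3*(-3) = 9)
(25281 - 16738) + 26*(j(8, 1) + 37) = (25281 - 16738) + 26*(9 + 37) = 8543 + 26*46 = 8543 + 1196 = 9739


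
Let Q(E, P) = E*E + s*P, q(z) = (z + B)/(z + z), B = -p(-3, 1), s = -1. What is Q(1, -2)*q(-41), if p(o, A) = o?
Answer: 57/41 ≈ 1.3902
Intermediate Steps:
B = 3 (B = -1*(-3) = 3)
q(z) = (3 + z)/(2*z) (q(z) = (z + 3)/(z + z) = (3 + z)/((2*z)) = (3 + z)*(1/(2*z)) = (3 + z)/(2*z))
Q(E, P) = E**2 - P (Q(E, P) = E*E - P = E**2 - P)
Q(1, -2)*q(-41) = (1**2 - 1*(-2))*((1/2)*(3 - 41)/(-41)) = (1 + 2)*((1/2)*(-1/41)*(-38)) = 3*(19/41) = 57/41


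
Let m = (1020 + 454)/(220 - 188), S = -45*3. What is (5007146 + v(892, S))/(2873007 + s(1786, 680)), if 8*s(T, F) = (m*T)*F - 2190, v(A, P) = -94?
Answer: 40056416/78923851 ≈ 0.50753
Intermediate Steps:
S = -135
m = 737/16 (m = 1474/32 = 1474*(1/32) = 737/16 ≈ 46.063)
s(T, F) = -1095/4 + 737*F*T/128 (s(T, F) = ((737*T/16)*F - 2190)/8 = (737*F*T/16 - 2190)/8 = (-2190 + 737*F*T/16)/8 = -1095/4 + 737*F*T/128)
(5007146 + v(892, S))/(2873007 + s(1786, 680)) = (5007146 - 94)/(2873007 + (-1095/4 + (737/128)*680*1786)) = 5007052/(2873007 + (-1095/4 + 55941985/8)) = 5007052/(2873007 + 55939795/8) = 5007052/(78923851/8) = 5007052*(8/78923851) = 40056416/78923851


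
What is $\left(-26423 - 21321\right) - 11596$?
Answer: $-59340$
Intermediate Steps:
$\left(-26423 - 21321\right) - 11596 = -47744 - 11596 = -59340$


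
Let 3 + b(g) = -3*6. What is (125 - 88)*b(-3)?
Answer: -777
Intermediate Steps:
b(g) = -21 (b(g) = -3 - 3*6 = -3 - 18 = -21)
(125 - 88)*b(-3) = (125 - 88)*(-21) = 37*(-21) = -777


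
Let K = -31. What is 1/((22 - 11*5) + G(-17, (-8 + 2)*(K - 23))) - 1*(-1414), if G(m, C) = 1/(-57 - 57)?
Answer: 5320768/3763 ≈ 1414.0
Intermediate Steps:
G(m, C) = -1/114 (G(m, C) = 1/(-114) = -1/114)
1/((22 - 11*5) + G(-17, (-8 + 2)*(K - 23))) - 1*(-1414) = 1/((22 - 11*5) - 1/114) - 1*(-1414) = 1/((22 - 55) - 1/114) + 1414 = 1/(-33 - 1/114) + 1414 = 1/(-3763/114) + 1414 = -114/3763 + 1414 = 5320768/3763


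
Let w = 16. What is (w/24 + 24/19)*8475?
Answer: 310750/19 ≈ 16355.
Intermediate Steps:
(w/24 + 24/19)*8475 = (16/24 + 24/19)*8475 = (16*(1/24) + 24*(1/19))*8475 = (⅔ + 24/19)*8475 = (110/57)*8475 = 310750/19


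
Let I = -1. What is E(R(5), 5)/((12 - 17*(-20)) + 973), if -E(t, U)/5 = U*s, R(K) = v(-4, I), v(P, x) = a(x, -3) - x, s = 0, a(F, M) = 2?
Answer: 0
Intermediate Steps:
v(P, x) = 2 - x
R(K) = 3 (R(K) = 2 - 1*(-1) = 2 + 1 = 3)
E(t, U) = 0 (E(t, U) = -5*U*0 = -5*0 = 0)
E(R(5), 5)/((12 - 17*(-20)) + 973) = 0/((12 - 17*(-20)) + 973) = 0/((12 + 340) + 973) = 0/(352 + 973) = 0/1325 = 0*(1/1325) = 0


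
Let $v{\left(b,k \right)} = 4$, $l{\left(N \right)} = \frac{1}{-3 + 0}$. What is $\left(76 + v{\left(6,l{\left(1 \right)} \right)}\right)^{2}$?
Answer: $6400$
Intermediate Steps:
$l{\left(N \right)} = - \frac{1}{3}$ ($l{\left(N \right)} = \frac{1}{-3} = - \frac{1}{3}$)
$\left(76 + v{\left(6,l{\left(1 \right)} \right)}\right)^{2} = \left(76 + 4\right)^{2} = 80^{2} = 6400$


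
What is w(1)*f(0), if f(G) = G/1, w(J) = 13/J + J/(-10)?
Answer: 0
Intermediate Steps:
w(J) = 13/J - J/10 (w(J) = 13/J + J*(-⅒) = 13/J - J/10)
f(G) = G (f(G) = G*1 = G)
w(1)*f(0) = (13/1 - ⅒*1)*0 = (13*1 - ⅒)*0 = (13 - ⅒)*0 = (129/10)*0 = 0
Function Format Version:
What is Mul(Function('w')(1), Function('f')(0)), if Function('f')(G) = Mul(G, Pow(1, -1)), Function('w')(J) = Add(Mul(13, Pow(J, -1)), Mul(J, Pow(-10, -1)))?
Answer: 0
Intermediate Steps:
Function('w')(J) = Add(Mul(13, Pow(J, -1)), Mul(Rational(-1, 10), J)) (Function('w')(J) = Add(Mul(13, Pow(J, -1)), Mul(J, Rational(-1, 10))) = Add(Mul(13, Pow(J, -1)), Mul(Rational(-1, 10), J)))
Function('f')(G) = G (Function('f')(G) = Mul(G, 1) = G)
Mul(Function('w')(1), Function('f')(0)) = Mul(Add(Mul(13, Pow(1, -1)), Mul(Rational(-1, 10), 1)), 0) = Mul(Add(Mul(13, 1), Rational(-1, 10)), 0) = Mul(Add(13, Rational(-1, 10)), 0) = Mul(Rational(129, 10), 0) = 0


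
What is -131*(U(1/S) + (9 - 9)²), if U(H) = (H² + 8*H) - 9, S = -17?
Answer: 358416/289 ≈ 1240.2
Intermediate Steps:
U(H) = -9 + H² + 8*H
-131*(U(1/S) + (9 - 9)²) = -131*((-9 + (1/(-17))² + 8/(-17)) + (9 - 9)²) = -131*((-9 + (-1/17)² + 8*(-1/17)) + 0²) = -131*((-9 + 1/289 - 8/17) + 0) = -131*(-2736/289 + 0) = -131*(-2736/289) = 358416/289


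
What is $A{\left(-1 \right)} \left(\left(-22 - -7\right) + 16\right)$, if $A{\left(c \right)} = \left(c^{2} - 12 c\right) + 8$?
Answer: $21$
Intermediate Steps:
$A{\left(c \right)} = 8 + c^{2} - 12 c$
$A{\left(-1 \right)} \left(\left(-22 - -7\right) + 16\right) = \left(8 + \left(-1\right)^{2} - -12\right) \left(\left(-22 - -7\right) + 16\right) = \left(8 + 1 + 12\right) \left(\left(-22 + 7\right) + 16\right) = 21 \left(-15 + 16\right) = 21 \cdot 1 = 21$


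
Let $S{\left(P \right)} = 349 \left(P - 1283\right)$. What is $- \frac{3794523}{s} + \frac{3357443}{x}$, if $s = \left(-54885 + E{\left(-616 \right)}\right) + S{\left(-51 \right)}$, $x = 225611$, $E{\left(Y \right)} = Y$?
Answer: $\frac{868512960078}{39186148979} \approx 22.164$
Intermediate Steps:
$S{\left(P \right)} = -447767 + 349 P$ ($S{\left(P \right)} = 349 \left(-1283 + P\right) = -447767 + 349 P$)
$s = -521067$ ($s = \left(-54885 - 616\right) + \left(-447767 + 349 \left(-51\right)\right) = -55501 - 465566 = -521067$)
$- \frac{3794523}{s} + \frac{3357443}{x} = - \frac{3794523}{-521067} + \frac{3357443}{225611} = \left(-3794523\right) \left(- \frac{1}{521067}\right) + 3357443 \cdot \frac{1}{225611} = \frac{1264841}{173689} + \frac{3357443}{225611} = \frac{868512960078}{39186148979}$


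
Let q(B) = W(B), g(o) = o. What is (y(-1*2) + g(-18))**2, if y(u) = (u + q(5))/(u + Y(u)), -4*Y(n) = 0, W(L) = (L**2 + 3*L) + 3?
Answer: 5929/4 ≈ 1482.3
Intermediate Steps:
W(L) = 3 + L**2 + 3*L
q(B) = 3 + B**2 + 3*B
Y(n) = 0 (Y(n) = -1/4*0 = 0)
y(u) = (43 + u)/u (y(u) = (u + (3 + 5**2 + 3*5))/(u + 0) = (u + (3 + 25 + 15))/u = (u + 43)/u = (43 + u)/u)
(y(-1*2) + g(-18))**2 = ((43 - 1*2)/((-1*2)) - 18)**2 = ((43 - 2)/(-2) - 18)**2 = (-1/2*41 - 18)**2 = (-41/2 - 18)**2 = (-77/2)**2 = 5929/4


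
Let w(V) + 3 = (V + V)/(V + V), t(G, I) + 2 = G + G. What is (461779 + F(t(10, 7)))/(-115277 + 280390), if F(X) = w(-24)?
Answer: 461777/165113 ≈ 2.7967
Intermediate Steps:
t(G, I) = -2 + 2*G (t(G, I) = -2 + (G + G) = -2 + 2*G)
w(V) = -2 (w(V) = -3 + (V + V)/(V + V) = -3 + (2*V)/((2*V)) = -3 + (2*V)*(1/(2*V)) = -3 + 1 = -2)
F(X) = -2
(461779 + F(t(10, 7)))/(-115277 + 280390) = (461779 - 2)/(-115277 + 280390) = 461777/165113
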